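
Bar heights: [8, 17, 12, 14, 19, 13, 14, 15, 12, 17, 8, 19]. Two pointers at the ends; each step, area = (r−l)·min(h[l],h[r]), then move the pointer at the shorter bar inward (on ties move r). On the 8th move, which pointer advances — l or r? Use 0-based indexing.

r

[0,11] min(8,19)*11=88 best=88 * → l++
[1,11] min(17,19)*10=170 best=170 * → l++
[2,11] min(12,19)*9=108 best=170 → l++
[3,11] min(14,19)*8=112 best=170 → l++
[4,11] min(19,19)*7=133 best=170 → r--
[4,10] min(19,8)*6=48 best=170 → r--
[4,9] min(19,17)*5=85 best=170 → r--
[4,8] min(19,12)*4=48 best=170 → r--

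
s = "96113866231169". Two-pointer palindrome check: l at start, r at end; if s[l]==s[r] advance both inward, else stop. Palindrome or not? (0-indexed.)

not a palindrome (mismatch at 5,8)

l=0 r=13: '9'=='9', l++,r--
l=1 r=12: '6'=='6', l++,r--
l=2 r=11: '1'=='1', l++,r--
l=3 r=10: '1'=='1', l++,r--
l=4 r=9: '3'=='3', l++,r--
l=5 r=8: '8'!='2', stop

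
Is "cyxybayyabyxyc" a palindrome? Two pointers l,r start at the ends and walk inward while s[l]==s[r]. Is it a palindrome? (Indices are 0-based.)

palindrome

[0,13] 'c'=='c' → l++,r--
[1,12] 'y'=='y' → l++,r--
[2,11] 'x'=='x' → l++,r--
[3,10] 'y'=='y' → l++,r--
[4,9] 'b'=='b' → l++,r--
[5,8] 'a'=='a' → l++,r--
[6,7] 'y'=='y' → l++,r--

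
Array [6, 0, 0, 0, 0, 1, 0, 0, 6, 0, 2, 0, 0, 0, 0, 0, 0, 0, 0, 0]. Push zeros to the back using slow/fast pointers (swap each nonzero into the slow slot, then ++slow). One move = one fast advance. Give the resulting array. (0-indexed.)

slow=0 fast=0: a[fast]=6≠0 swap→a[0]=6, slow++,fast++
slow=1 fast=1: a[fast]=0, fast++
slow=1 fast=2: a[fast]=0, fast++
slow=1 fast=3: a[fast]=0, fast++
slow=1 fast=4: a[fast]=0, fast++
slow=1 fast=5: a[fast]=1≠0 swap→a[1]=1, slow++,fast++
slow=2 fast=6: a[fast]=0, fast++
slow=2 fast=7: a[fast]=0, fast++
slow=2 fast=8: a[fast]=6≠0 swap→a[2]=6, slow++,fast++
slow=3 fast=9: a[fast]=0, fast++
slow=3 fast=10: a[fast]=2≠0 swap→a[3]=2, slow++,fast++
slow=4 fast=11: a[fast]=0, fast++
slow=4 fast=12: a[fast]=0, fast++
slow=4 fast=13: a[fast]=0, fast++
slow=4 fast=14: a[fast]=0, fast++
slow=4 fast=15: a[fast]=0, fast++
slow=4 fast=16: a[fast]=0, fast++
slow=4 fast=17: a[fast]=0, fast++
slow=4 fast=18: a[fast]=0, fast++
slow=4 fast=19: a[fast]=0, fast++

[6, 1, 6, 2, 0, 0, 0, 0, 0, 0, 0, 0, 0, 0, 0, 0, 0, 0, 0, 0]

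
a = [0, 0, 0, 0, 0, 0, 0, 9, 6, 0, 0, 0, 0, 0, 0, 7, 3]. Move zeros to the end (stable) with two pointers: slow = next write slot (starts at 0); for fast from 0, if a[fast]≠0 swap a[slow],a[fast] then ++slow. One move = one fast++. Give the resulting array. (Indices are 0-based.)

slow=0 fast=0: a[fast]=0, fast++
slow=0 fast=1: a[fast]=0, fast++
slow=0 fast=2: a[fast]=0, fast++
slow=0 fast=3: a[fast]=0, fast++
slow=0 fast=4: a[fast]=0, fast++
slow=0 fast=5: a[fast]=0, fast++
slow=0 fast=6: a[fast]=0, fast++
slow=0 fast=7: a[fast]=9≠0 swap→a[0]=9, slow++,fast++
slow=1 fast=8: a[fast]=6≠0 swap→a[1]=6, slow++,fast++
slow=2 fast=9: a[fast]=0, fast++
slow=2 fast=10: a[fast]=0, fast++
slow=2 fast=11: a[fast]=0, fast++
slow=2 fast=12: a[fast]=0, fast++
slow=2 fast=13: a[fast]=0, fast++
slow=2 fast=14: a[fast]=0, fast++
slow=2 fast=15: a[fast]=7≠0 swap→a[2]=7, slow++,fast++
slow=3 fast=16: a[fast]=3≠0 swap→a[3]=3, slow++,fast++

[9, 6, 7, 3, 0, 0, 0, 0, 0, 0, 0, 0, 0, 0, 0, 0, 0]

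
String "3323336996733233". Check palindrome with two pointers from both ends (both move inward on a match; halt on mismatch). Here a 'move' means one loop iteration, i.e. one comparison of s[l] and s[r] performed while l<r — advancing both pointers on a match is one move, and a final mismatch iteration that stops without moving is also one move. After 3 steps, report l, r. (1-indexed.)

l=1 r=16: '3'=='3', l++,r--
l=2 r=15: '3'=='3', l++,r--
l=3 r=14: '2'=='2', l++,r--

l=4, r=13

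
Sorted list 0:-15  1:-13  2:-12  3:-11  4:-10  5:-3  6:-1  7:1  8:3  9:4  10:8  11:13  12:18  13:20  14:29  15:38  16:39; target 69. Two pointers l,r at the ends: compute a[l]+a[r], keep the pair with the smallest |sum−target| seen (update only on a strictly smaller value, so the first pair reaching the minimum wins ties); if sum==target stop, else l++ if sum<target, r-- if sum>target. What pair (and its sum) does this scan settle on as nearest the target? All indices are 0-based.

pair (29, 39) with sum 68 (|Δ|=1)

[0,16] -15+39=24 d=45 * → l++
[1,16] -13+39=26 d=43 * → l++
[2,16] -12+39=27 d=42 * → l++
[3,16] -11+39=28 d=41 * → l++
[4,16] -10+39=29 d=40 * → l++
[5,16] -3+39=36 d=33 * → l++
[6,16] -1+39=38 d=31 * → l++
[7,16] 1+39=40 d=29 * → l++
[8,16] 3+39=42 d=27 * → l++
[9,16] 4+39=43 d=26 * → l++
[10,16] 8+39=47 d=22 * → l++
[11,16] 13+39=52 d=17 * → l++
[12,16] 18+39=57 d=12 * → l++
[13,16] 20+39=59 d=10 * → l++
[14,16] 29+39=68 d=1 * → l++
[15,16] 38+39=77 d=8 → r--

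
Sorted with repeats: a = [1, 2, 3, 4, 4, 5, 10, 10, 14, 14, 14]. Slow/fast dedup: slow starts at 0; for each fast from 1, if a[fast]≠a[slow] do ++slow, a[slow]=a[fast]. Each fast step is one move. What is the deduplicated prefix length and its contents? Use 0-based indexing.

slow=0 fast=1: a[fast]=2≠a[slow]=1 write a[1]=2, slow++,fast++
slow=1 fast=2: a[fast]=3≠a[slow]=2 write a[2]=3, slow++,fast++
slow=2 fast=3: a[fast]=4≠a[slow]=3 write a[3]=4, slow++,fast++
slow=3 fast=4: a[fast]=4=a[slow] dup, fast++
slow=3 fast=5: a[fast]=5≠a[slow]=4 write a[4]=5, slow++,fast++
slow=4 fast=6: a[fast]=10≠a[slow]=5 write a[5]=10, slow++,fast++
slow=5 fast=7: a[fast]=10=a[slow] dup, fast++
slow=5 fast=8: a[fast]=14≠a[slow]=10 write a[6]=14, slow++,fast++
slow=6 fast=9: a[fast]=14=a[slow] dup, fast++
slow=6 fast=10: a[fast]=14=a[slow] dup, fast++

length 7; prefix = [1, 2, 3, 4, 5, 10, 14]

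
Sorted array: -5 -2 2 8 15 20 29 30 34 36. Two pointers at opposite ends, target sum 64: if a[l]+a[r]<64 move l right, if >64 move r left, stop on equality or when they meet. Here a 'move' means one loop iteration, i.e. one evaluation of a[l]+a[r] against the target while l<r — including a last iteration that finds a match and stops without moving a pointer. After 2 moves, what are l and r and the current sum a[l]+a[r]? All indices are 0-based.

l=2, r=9, sum=38

[0,9] -5+36=31 <64 → l++
[1,9] -2+36=34 <64 → l++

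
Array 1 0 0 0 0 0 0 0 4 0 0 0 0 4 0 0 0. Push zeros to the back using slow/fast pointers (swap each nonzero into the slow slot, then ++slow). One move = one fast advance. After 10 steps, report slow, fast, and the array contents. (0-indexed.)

(s=0,f=0) a[fast]=1≠0 swap→a[0]=1 → slow++,fast++
(s=1,f=1) a[fast]=0 → fast++
(s=1,f=2) a[fast]=0 → fast++
(s=1,f=3) a[fast]=0 → fast++
(s=1,f=4) a[fast]=0 → fast++
(s=1,f=5) a[fast]=0 → fast++
(s=1,f=6) a[fast]=0 → fast++
(s=1,f=7) a[fast]=0 → fast++
(s=1,f=8) a[fast]=4≠0 swap→a[1]=4 → slow++,fast++
(s=2,f=9) a[fast]=0 → fast++

slow=2, fast=10, a=[1, 4, 0, 0, 0, 0, 0, 0, 0, 0, 0, 0, 0, 4, 0, 0, 0]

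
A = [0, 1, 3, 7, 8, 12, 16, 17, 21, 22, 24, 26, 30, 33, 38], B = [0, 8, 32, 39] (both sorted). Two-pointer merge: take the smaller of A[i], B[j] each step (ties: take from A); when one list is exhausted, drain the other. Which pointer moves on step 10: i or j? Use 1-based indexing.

i

i=1 j=1: A[i]=0<=B[j]=0 take 0, i++
i=2 j=1: A[i]=1>B[j]=0 take 0, j++
i=2 j=2: A[i]=1<=B[j]=8 take 1, i++
i=3 j=2: A[i]=3<=B[j]=8 take 3, i++
i=4 j=2: A[i]=7<=B[j]=8 take 7, i++
i=5 j=2: A[i]=8<=B[j]=8 take 8, i++
i=6 j=2: A[i]=12>B[j]=8 take 8, j++
i=6 j=3: A[i]=12<=B[j]=32 take 12, i++
i=7 j=3: A[i]=16<=B[j]=32 take 16, i++
i=8 j=3: A[i]=17<=B[j]=32 take 17, i++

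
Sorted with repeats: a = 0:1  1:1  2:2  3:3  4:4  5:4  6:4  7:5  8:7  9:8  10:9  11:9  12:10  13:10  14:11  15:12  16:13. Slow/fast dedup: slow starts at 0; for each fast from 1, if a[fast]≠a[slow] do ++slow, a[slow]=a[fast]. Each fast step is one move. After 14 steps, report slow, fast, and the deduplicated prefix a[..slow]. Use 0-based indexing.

slow=0 fast=1: a[fast]=1=a[slow] dup, fast++
slow=0 fast=2: a[fast]=2≠a[slow]=1 write a[1]=2, slow++,fast++
slow=1 fast=3: a[fast]=3≠a[slow]=2 write a[2]=3, slow++,fast++
slow=2 fast=4: a[fast]=4≠a[slow]=3 write a[3]=4, slow++,fast++
slow=3 fast=5: a[fast]=4=a[slow] dup, fast++
slow=3 fast=6: a[fast]=4=a[slow] dup, fast++
slow=3 fast=7: a[fast]=5≠a[slow]=4 write a[4]=5, slow++,fast++
slow=4 fast=8: a[fast]=7≠a[slow]=5 write a[5]=7, slow++,fast++
slow=5 fast=9: a[fast]=8≠a[slow]=7 write a[6]=8, slow++,fast++
slow=6 fast=10: a[fast]=9≠a[slow]=8 write a[7]=9, slow++,fast++
slow=7 fast=11: a[fast]=9=a[slow] dup, fast++
slow=7 fast=12: a[fast]=10≠a[slow]=9 write a[8]=10, slow++,fast++
slow=8 fast=13: a[fast]=10=a[slow] dup, fast++
slow=8 fast=14: a[fast]=11≠a[slow]=10 write a[9]=11, slow++,fast++

slow=9, fast=15, prefix=[1, 2, 3, 4, 5, 7, 8, 9, 10, 11]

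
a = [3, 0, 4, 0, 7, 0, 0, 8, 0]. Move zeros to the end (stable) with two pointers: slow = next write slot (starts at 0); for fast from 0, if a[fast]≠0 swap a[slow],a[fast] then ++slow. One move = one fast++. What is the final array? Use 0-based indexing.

(s=0,f=0) a[fast]=3≠0 swap→a[0]=3 → slow++,fast++
(s=1,f=1) a[fast]=0 → fast++
(s=1,f=2) a[fast]=4≠0 swap→a[1]=4 → slow++,fast++
(s=2,f=3) a[fast]=0 → fast++
(s=2,f=4) a[fast]=7≠0 swap→a[2]=7 → slow++,fast++
(s=3,f=5) a[fast]=0 → fast++
(s=3,f=6) a[fast]=0 → fast++
(s=3,f=7) a[fast]=8≠0 swap→a[3]=8 → slow++,fast++
(s=4,f=8) a[fast]=0 → fast++

[3, 4, 7, 8, 0, 0, 0, 0, 0]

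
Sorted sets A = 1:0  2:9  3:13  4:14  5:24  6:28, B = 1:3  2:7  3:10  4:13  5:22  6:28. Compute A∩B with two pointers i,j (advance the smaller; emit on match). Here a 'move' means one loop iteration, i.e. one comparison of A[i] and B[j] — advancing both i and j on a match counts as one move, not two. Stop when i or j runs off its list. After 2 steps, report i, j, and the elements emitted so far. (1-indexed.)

i=2, j=2, emitted=[]

[i=1,j=1] 0<3 → i++
[i=2,j=1] 9>3 → j++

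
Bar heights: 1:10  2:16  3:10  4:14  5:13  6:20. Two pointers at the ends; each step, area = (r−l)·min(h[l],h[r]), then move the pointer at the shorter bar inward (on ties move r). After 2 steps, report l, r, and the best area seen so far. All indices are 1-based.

l=3, r=6, best area=64

[1,6] min(10,20)*5=50 best=50 * → l++
[2,6] min(16,20)*4=64 best=64 * → l++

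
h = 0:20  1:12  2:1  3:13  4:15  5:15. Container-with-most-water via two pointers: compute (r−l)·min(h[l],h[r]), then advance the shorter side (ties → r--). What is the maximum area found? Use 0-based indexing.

max area = 75

[0,5] min(20,15)*5=75 best=75 * → r--
[0,4] min(20,15)*4=60 best=75 → r--
[0,3] min(20,13)*3=39 best=75 → r--
[0,2] min(20,1)*2=2 best=75 → r--
[0,1] min(20,12)*1=12 best=75 → r--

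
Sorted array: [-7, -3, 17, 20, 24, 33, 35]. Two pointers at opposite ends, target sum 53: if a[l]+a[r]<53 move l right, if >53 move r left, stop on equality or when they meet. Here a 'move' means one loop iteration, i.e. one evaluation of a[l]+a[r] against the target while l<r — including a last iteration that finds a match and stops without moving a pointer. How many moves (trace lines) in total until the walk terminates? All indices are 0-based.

l=0 r=6: -7+35=28 <53, l++
l=1 r=6: -3+35=32 <53, l++
l=2 r=6: 17+35=52 <53, l++
l=3 r=6: 20+35=55 >53, r--
l=3 r=5: 20+33=53, found

5 moves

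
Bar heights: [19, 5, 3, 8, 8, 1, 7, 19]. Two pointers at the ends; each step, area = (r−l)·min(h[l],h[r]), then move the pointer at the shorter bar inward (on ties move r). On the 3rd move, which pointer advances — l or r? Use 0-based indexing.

l=0 r=7: min(19,19)*7=133 best=133 *, r--
l=0 r=6: min(19,7)*6=42 best=133, r--
l=0 r=5: min(19,1)*5=5 best=133, r--

r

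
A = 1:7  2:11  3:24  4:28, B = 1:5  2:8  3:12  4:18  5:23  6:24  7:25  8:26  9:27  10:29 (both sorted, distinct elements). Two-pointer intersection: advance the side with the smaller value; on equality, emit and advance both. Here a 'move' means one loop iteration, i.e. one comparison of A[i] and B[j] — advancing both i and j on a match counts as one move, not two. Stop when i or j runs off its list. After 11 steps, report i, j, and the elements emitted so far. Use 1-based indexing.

i=1 j=1: 7>5, j++
i=1 j=2: 7<8, i++
i=2 j=2: 11>8, j++
i=2 j=3: 11<12, i++
i=3 j=3: 24>12, j++
i=3 j=4: 24>18, j++
i=3 j=5: 24>23, j++
i=3 j=6: 24==24 emit, i++,j++
i=4 j=7: 28>25, j++
i=4 j=8: 28>26, j++
i=4 j=9: 28>27, j++

i=4, j=10, emitted=[24]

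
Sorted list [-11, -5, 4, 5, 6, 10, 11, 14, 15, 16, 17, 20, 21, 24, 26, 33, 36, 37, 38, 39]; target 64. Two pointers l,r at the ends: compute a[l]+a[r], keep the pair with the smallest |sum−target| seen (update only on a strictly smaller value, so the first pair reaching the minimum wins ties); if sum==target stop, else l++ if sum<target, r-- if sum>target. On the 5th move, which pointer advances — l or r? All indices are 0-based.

l=0 r=19: -11+39=28 d=36 *, l++
l=1 r=19: -5+39=34 d=30 *, l++
l=2 r=19: 4+39=43 d=21 *, l++
l=3 r=19: 5+39=44 d=20 *, l++
l=4 r=19: 6+39=45 d=19 *, l++

l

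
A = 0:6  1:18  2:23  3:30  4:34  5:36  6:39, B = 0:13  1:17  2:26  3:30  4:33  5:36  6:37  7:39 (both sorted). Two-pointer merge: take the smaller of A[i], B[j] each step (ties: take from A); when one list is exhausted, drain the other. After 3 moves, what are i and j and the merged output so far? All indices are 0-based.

i=0 j=0: A[i]=6<=B[j]=13 take 6, i++
i=1 j=0: A[i]=18>B[j]=13 take 13, j++
i=1 j=1: A[i]=18>B[j]=17 take 17, j++

i=1, j=2, merged so far=[6, 13, 17]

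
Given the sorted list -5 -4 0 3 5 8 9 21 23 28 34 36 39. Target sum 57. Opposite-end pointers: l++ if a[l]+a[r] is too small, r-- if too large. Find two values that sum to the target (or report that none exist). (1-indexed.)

[1,13] -5+39=34 <57 → l++
[2,13] -4+39=35 <57 → l++
[3,13] 0+39=39 <57 → l++
[4,13] 3+39=42 <57 → l++
[5,13] 5+39=44 <57 → l++
[6,13] 8+39=47 <57 → l++
[7,13] 9+39=48 <57 → l++
[8,13] 21+39=60 >57 → r--
[8,12] 21+36=57 → found

(21, 36)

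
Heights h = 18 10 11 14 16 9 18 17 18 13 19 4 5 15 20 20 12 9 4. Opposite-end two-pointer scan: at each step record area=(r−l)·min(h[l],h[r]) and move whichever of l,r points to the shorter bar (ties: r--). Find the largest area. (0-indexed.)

max area = 270

[0,18] min(18,4)*18=72 best=72 * → r--
[0,17] min(18,9)*17=153 best=153 * → r--
[0,16] min(18,12)*16=192 best=192 * → r--
[0,15] min(18,20)*15=270 best=270 * → l++
[1,15] min(10,20)*14=140 best=270 → l++
[2,15] min(11,20)*13=143 best=270 → l++
[3,15] min(14,20)*12=168 best=270 → l++
[4,15] min(16,20)*11=176 best=270 → l++
[5,15] min(9,20)*10=90 best=270 → l++
[6,15] min(18,20)*9=162 best=270 → l++
[7,15] min(17,20)*8=136 best=270 → l++
[8,15] min(18,20)*7=126 best=270 → l++
[9,15] min(13,20)*6=78 best=270 → l++
[10,15] min(19,20)*5=95 best=270 → l++
[11,15] min(4,20)*4=16 best=270 → l++
[12,15] min(5,20)*3=15 best=270 → l++
[13,15] min(15,20)*2=30 best=270 → l++
[14,15] min(20,20)*1=20 best=270 → r--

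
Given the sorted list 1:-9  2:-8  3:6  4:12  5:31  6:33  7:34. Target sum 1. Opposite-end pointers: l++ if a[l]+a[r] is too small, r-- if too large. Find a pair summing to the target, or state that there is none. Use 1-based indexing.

no pair

[1,7] -9+34=25 >1 → r--
[1,6] -9+33=24 >1 → r--
[1,5] -9+31=22 >1 → r--
[1,4] -9+12=3 >1 → r--
[1,3] -9+6=-3 <1 → l++
[2,3] -8+6=-2 <1 → l++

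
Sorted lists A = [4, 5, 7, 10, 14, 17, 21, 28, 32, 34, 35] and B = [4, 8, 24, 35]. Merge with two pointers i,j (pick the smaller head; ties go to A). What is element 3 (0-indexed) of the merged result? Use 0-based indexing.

i=0 j=0: A[i]=4<=B[j]=4 take 4, i++
i=1 j=0: A[i]=5>B[j]=4 take 4, j++
i=1 j=1: A[i]=5<=B[j]=8 take 5, i++
i=2 j=1: A[i]=7<=B[j]=8 take 7, i++
i=3 j=1: A[i]=10>B[j]=8 take 8, j++
i=3 j=2: A[i]=10<=B[j]=24 take 10, i++
i=4 j=2: A[i]=14<=B[j]=24 take 14, i++
i=5 j=2: A[i]=17<=B[j]=24 take 17, i++
i=6 j=2: A[i]=21<=B[j]=24 take 21, i++
i=7 j=2: A[i]=28>B[j]=24 take 24, j++
i=7 j=3: A[i]=28<=B[j]=35 take 28, i++
i=8 j=3: A[i]=32<=B[j]=35 take 32, i++
i=9 j=3: A[i]=34<=B[j]=35 take 34, i++
i=10 j=3: A[i]=35<=B[j]=35 take 35, i++
i=11 j=3: A done, take B[j]=35, j++

merged[3] = 7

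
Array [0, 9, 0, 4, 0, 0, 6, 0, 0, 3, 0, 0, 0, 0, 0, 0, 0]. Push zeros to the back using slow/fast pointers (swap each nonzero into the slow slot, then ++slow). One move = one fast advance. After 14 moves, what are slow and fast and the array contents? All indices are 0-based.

slow=4, fast=14, a=[9, 4, 6, 3, 0, 0, 0, 0, 0, 0, 0, 0, 0, 0, 0, 0, 0]

(s=0,f=0) a[fast]=0 → fast++
(s=0,f=1) a[fast]=9≠0 swap→a[0]=9 → slow++,fast++
(s=1,f=2) a[fast]=0 → fast++
(s=1,f=3) a[fast]=4≠0 swap→a[1]=4 → slow++,fast++
(s=2,f=4) a[fast]=0 → fast++
(s=2,f=5) a[fast]=0 → fast++
(s=2,f=6) a[fast]=6≠0 swap→a[2]=6 → slow++,fast++
(s=3,f=7) a[fast]=0 → fast++
(s=3,f=8) a[fast]=0 → fast++
(s=3,f=9) a[fast]=3≠0 swap→a[3]=3 → slow++,fast++
(s=4,f=10) a[fast]=0 → fast++
(s=4,f=11) a[fast]=0 → fast++
(s=4,f=12) a[fast]=0 → fast++
(s=4,f=13) a[fast]=0 → fast++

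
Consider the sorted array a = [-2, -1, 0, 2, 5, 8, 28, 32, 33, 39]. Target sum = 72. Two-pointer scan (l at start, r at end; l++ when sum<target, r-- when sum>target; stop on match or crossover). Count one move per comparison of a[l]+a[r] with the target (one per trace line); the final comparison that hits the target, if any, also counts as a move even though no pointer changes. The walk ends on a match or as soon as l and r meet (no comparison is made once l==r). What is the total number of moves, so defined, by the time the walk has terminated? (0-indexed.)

9 moves

l=0 r=9: -2+39=37 <72, l++
l=1 r=9: -1+39=38 <72, l++
l=2 r=9: 0+39=39 <72, l++
l=3 r=9: 2+39=41 <72, l++
l=4 r=9: 5+39=44 <72, l++
l=5 r=9: 8+39=47 <72, l++
l=6 r=9: 28+39=67 <72, l++
l=7 r=9: 32+39=71 <72, l++
l=8 r=9: 33+39=72, found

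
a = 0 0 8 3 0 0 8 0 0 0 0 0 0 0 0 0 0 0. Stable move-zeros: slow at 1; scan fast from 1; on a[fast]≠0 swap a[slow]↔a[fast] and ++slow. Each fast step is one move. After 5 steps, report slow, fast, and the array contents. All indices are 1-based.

(s=1,f=1) a[fast]=0 → fast++
(s=1,f=2) a[fast]=0 → fast++
(s=1,f=3) a[fast]=8≠0 swap→a[1]=8 → slow++,fast++
(s=2,f=4) a[fast]=3≠0 swap→a[2]=3 → slow++,fast++
(s=3,f=5) a[fast]=0 → fast++

slow=3, fast=6, a=[8, 3, 0, 0, 0, 0, 8, 0, 0, 0, 0, 0, 0, 0, 0, 0, 0, 0]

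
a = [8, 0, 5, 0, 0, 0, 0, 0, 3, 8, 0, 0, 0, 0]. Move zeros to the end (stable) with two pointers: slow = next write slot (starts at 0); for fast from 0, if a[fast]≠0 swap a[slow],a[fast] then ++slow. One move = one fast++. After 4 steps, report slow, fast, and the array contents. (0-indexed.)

slow=2, fast=4, a=[8, 5, 0, 0, 0, 0, 0, 0, 3, 8, 0, 0, 0, 0]

slow=0 fast=0: a[fast]=8≠0 swap→a[0]=8, slow++,fast++
slow=1 fast=1: a[fast]=0, fast++
slow=1 fast=2: a[fast]=5≠0 swap→a[1]=5, slow++,fast++
slow=2 fast=3: a[fast]=0, fast++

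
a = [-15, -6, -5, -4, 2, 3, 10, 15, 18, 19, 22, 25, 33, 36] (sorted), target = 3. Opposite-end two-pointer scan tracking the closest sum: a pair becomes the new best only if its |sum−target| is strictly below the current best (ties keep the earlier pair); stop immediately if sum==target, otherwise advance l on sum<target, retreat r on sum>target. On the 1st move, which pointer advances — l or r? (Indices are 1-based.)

r

[1,14] -15+36=21 d=18 * → r--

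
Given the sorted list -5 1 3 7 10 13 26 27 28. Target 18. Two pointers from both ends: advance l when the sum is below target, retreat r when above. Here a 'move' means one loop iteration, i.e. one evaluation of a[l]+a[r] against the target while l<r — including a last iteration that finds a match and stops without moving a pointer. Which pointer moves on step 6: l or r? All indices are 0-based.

[0,8] -5+28=23 >18 → r--
[0,7] -5+27=22 >18 → r--
[0,6] -5+26=21 >18 → r--
[0,5] -5+13=8 <18 → l++
[1,5] 1+13=14 <18 → l++
[2,5] 3+13=16 <18 → l++

l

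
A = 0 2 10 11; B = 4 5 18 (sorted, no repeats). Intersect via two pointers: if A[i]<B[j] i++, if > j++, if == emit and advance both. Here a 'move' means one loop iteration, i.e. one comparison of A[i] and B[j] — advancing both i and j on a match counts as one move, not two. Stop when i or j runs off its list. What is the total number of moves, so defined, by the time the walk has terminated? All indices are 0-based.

6 moves

[i=0,j=0] 0<4 → i++
[i=1,j=0] 2<4 → i++
[i=2,j=0] 10>4 → j++
[i=2,j=1] 10>5 → j++
[i=2,j=2] 10<18 → i++
[i=3,j=2] 11<18 → i++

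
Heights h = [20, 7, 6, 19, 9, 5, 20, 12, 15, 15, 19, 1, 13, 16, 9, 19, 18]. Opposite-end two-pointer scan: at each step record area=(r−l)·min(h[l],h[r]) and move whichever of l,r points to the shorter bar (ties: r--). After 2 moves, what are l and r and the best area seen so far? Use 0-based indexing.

l=0, r=14, best area=288

[0,16] min(20,18)*16=288 best=288 * → r--
[0,15] min(20,19)*15=285 best=288 → r--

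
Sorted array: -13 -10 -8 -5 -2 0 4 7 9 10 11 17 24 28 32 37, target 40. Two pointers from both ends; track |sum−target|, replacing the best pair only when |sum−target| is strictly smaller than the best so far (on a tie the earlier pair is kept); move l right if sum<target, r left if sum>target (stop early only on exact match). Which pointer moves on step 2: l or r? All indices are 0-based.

l

l=0 r=15: -13+37=24 d=16 *, l++
l=1 r=15: -10+37=27 d=13 *, l++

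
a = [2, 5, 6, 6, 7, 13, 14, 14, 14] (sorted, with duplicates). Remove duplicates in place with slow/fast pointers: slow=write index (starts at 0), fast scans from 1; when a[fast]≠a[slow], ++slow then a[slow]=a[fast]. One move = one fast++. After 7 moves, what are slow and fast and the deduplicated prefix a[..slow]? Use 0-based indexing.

(s=0,f=1) a[fast]=5≠a[slow]=2 write a[1]=5 → slow++,fast++
(s=1,f=2) a[fast]=6≠a[slow]=5 write a[2]=6 → slow++,fast++
(s=2,f=3) a[fast]=6=a[slow] dup → fast++
(s=2,f=4) a[fast]=7≠a[slow]=6 write a[3]=7 → slow++,fast++
(s=3,f=5) a[fast]=13≠a[slow]=7 write a[4]=13 → slow++,fast++
(s=4,f=6) a[fast]=14≠a[slow]=13 write a[5]=14 → slow++,fast++
(s=5,f=7) a[fast]=14=a[slow] dup → fast++

slow=5, fast=8, prefix=[2, 5, 6, 7, 13, 14]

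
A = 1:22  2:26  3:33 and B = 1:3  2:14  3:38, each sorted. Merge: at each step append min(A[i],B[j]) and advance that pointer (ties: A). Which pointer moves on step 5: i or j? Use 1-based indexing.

i

i=1 j=1: A[i]=22>B[j]=3 take 3, j++
i=1 j=2: A[i]=22>B[j]=14 take 14, j++
i=1 j=3: A[i]=22<=B[j]=38 take 22, i++
i=2 j=3: A[i]=26<=B[j]=38 take 26, i++
i=3 j=3: A[i]=33<=B[j]=38 take 33, i++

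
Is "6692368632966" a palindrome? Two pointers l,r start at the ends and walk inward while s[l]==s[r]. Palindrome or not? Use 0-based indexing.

palindrome

l=0 r=12: '6'=='6', l++,r--
l=1 r=11: '6'=='6', l++,r--
l=2 r=10: '9'=='9', l++,r--
l=3 r=9: '2'=='2', l++,r--
l=4 r=8: '3'=='3', l++,r--
l=5 r=7: '6'=='6', l++,r--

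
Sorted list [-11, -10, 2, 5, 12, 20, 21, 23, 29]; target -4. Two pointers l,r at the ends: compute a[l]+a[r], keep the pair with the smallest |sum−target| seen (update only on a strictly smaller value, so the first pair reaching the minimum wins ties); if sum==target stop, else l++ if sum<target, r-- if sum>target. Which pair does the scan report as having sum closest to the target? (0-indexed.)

[0,8] -11+29=18 d=22 * → r--
[0,7] -11+23=12 d=16 * → r--
[0,6] -11+21=10 d=14 * → r--
[0,5] -11+20=9 d=13 * → r--
[0,4] -11+12=1 d=5 * → r--
[0,3] -11+5=-6 d=2 * → l++
[1,3] -10+5=-5 d=1 * → l++
[2,3] 2+5=7 d=11 → r--

pair (-10, 5) with sum -5 (|Δ|=1)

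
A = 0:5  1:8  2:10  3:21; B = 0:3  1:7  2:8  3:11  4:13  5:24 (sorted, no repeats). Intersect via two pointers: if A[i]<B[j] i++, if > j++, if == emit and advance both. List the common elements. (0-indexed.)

i=0 j=0: 5>3, j++
i=0 j=1: 5<7, i++
i=1 j=1: 8>7, j++
i=1 j=2: 8==8 emit, i++,j++
i=2 j=3: 10<11, i++
i=3 j=3: 21>11, j++
i=3 j=4: 21>13, j++
i=3 j=5: 21<24, i++

intersection = [8]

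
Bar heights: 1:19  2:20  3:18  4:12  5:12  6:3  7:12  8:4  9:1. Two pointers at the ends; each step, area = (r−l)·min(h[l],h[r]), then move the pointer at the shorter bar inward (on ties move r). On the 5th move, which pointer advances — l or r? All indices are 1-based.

r

l=1 r=9: min(19,1)*8=8 best=8 *, r--
l=1 r=8: min(19,4)*7=28 best=28 *, r--
l=1 r=7: min(19,12)*6=72 best=72 *, r--
l=1 r=6: min(19,3)*5=15 best=72, r--
l=1 r=5: min(19,12)*4=48 best=72, r--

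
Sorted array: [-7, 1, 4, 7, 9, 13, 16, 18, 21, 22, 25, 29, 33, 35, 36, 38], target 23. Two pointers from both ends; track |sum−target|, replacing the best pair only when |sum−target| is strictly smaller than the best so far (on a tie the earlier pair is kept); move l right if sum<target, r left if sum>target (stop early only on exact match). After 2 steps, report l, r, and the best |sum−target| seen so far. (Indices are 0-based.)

l=0 r=15: -7+38=31 d=8 *, r--
l=0 r=14: -7+36=29 d=6 *, r--

l=0, r=13, best |Δ|=6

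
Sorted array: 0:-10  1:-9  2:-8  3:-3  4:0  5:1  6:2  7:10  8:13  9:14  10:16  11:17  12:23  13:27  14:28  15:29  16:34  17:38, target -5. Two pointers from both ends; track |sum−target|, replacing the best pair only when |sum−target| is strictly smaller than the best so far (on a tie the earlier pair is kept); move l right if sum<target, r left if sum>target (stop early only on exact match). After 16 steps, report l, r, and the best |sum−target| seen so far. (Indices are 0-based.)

l=3, r=4, best |Δ|=1

[0,17] -10+38=28 d=33 * → r--
[0,16] -10+34=24 d=29 * → r--
[0,15] -10+29=19 d=24 * → r--
[0,14] -10+28=18 d=23 * → r--
[0,13] -10+27=17 d=22 * → r--
[0,12] -10+23=13 d=18 * → r--
[0,11] -10+17=7 d=12 * → r--
[0,10] -10+16=6 d=11 * → r--
[0,9] -10+14=4 d=9 * → r--
[0,8] -10+13=3 d=8 * → r--
[0,7] -10+10=0 d=5 * → r--
[0,6] -10+2=-8 d=3 * → l++
[1,6] -9+2=-7 d=2 * → l++
[2,6] -8+2=-6 d=1 * → l++
[3,6] -3+2=-1 d=4 → r--
[3,5] -3+1=-2 d=3 → r--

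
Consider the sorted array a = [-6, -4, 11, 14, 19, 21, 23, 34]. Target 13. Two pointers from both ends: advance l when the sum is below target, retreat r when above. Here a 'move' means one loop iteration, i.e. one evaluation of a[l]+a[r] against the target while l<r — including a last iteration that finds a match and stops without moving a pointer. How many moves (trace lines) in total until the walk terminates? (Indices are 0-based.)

4 moves

[0,7] -6+34=28 >13 → r--
[0,6] -6+23=17 >13 → r--
[0,5] -6+21=15 >13 → r--
[0,4] -6+19=13 → found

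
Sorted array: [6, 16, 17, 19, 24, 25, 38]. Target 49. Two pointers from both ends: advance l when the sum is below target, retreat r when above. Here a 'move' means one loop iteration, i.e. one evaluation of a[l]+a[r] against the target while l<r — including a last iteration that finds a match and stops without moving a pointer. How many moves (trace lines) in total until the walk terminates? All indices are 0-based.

l=0 r=6: 6+38=44 <49, l++
l=1 r=6: 16+38=54 >49, r--
l=1 r=5: 16+25=41 <49, l++
l=2 r=5: 17+25=42 <49, l++
l=3 r=5: 19+25=44 <49, l++
l=4 r=5: 24+25=49, found

6 moves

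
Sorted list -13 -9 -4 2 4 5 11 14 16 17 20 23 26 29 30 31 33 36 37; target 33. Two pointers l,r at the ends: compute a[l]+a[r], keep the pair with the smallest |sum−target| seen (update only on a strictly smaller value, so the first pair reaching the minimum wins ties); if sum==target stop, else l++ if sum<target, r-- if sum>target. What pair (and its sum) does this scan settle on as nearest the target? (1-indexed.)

l=1 r=19: -13+37=24 d=9 *, l++
l=2 r=19: -9+37=28 d=5 *, l++
l=3 r=19: -4+37=33 d=0 *, stop

pair (-4, 37) with sum 33 (|Δ|=0)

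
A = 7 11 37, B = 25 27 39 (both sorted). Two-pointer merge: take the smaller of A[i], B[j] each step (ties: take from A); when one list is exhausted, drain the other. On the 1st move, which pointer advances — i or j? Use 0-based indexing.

i

i=0 j=0: A[i]=7<=B[j]=25 take 7, i++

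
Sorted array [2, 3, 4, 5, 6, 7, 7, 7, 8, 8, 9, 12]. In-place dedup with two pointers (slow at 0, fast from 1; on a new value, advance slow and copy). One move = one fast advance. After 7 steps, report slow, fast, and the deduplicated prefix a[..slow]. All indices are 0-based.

slow=0 fast=1: a[fast]=3≠a[slow]=2 write a[1]=3, slow++,fast++
slow=1 fast=2: a[fast]=4≠a[slow]=3 write a[2]=4, slow++,fast++
slow=2 fast=3: a[fast]=5≠a[slow]=4 write a[3]=5, slow++,fast++
slow=3 fast=4: a[fast]=6≠a[slow]=5 write a[4]=6, slow++,fast++
slow=4 fast=5: a[fast]=7≠a[slow]=6 write a[5]=7, slow++,fast++
slow=5 fast=6: a[fast]=7=a[slow] dup, fast++
slow=5 fast=7: a[fast]=7=a[slow] dup, fast++

slow=5, fast=8, prefix=[2, 3, 4, 5, 6, 7]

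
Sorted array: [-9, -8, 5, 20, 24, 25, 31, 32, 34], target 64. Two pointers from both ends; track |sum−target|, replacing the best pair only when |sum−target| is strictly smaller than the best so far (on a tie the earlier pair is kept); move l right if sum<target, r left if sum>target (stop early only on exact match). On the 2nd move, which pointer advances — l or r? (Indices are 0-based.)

l

l=0 r=8: -9+34=25 d=39 *, l++
l=1 r=8: -8+34=26 d=38 *, l++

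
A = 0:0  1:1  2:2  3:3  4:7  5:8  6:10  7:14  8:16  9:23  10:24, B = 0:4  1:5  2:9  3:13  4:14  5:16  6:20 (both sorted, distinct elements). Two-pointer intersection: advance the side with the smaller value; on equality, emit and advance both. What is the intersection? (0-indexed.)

[i=0,j=0] 0<4 → i++
[i=1,j=0] 1<4 → i++
[i=2,j=0] 2<4 → i++
[i=3,j=0] 3<4 → i++
[i=4,j=0] 7>4 → j++
[i=4,j=1] 7>5 → j++
[i=4,j=2] 7<9 → i++
[i=5,j=2] 8<9 → i++
[i=6,j=2] 10>9 → j++
[i=6,j=3] 10<13 → i++
[i=7,j=3] 14>13 → j++
[i=7,j=4] 14==14 emit → i++,j++
[i=8,j=5] 16==16 emit → i++,j++
[i=9,j=6] 23>20 → j++

intersection = [14, 16]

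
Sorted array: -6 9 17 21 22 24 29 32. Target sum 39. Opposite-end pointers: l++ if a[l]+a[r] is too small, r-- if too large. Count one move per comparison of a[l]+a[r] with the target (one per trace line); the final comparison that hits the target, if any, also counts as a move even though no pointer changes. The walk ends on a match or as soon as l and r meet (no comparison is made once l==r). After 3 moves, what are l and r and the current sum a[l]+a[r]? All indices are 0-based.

l=0 r=7: -6+32=26 <39, l++
l=1 r=7: 9+32=41 >39, r--
l=1 r=6: 9+29=38 <39, l++

l=2, r=6, sum=46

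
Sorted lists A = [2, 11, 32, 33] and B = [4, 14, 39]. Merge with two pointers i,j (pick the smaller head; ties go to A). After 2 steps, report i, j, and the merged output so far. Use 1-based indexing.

i=2, j=2, merged so far=[2, 4]

[i=1,j=1] A[i]=2<=B[j]=4 take 2 → i++
[i=2,j=1] A[i]=11>B[j]=4 take 4 → j++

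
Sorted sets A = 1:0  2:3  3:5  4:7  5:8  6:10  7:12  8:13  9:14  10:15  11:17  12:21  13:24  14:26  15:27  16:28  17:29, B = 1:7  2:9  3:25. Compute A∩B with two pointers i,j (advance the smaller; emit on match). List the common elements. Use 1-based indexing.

[i=1,j=1] 0<7 → i++
[i=2,j=1] 3<7 → i++
[i=3,j=1] 5<7 → i++
[i=4,j=1] 7==7 emit → i++,j++
[i=5,j=2] 8<9 → i++
[i=6,j=2] 10>9 → j++
[i=6,j=3] 10<25 → i++
[i=7,j=3] 12<25 → i++
[i=8,j=3] 13<25 → i++
[i=9,j=3] 14<25 → i++
[i=10,j=3] 15<25 → i++
[i=11,j=3] 17<25 → i++
[i=12,j=3] 21<25 → i++
[i=13,j=3] 24<25 → i++
[i=14,j=3] 26>25 → j++

intersection = [7]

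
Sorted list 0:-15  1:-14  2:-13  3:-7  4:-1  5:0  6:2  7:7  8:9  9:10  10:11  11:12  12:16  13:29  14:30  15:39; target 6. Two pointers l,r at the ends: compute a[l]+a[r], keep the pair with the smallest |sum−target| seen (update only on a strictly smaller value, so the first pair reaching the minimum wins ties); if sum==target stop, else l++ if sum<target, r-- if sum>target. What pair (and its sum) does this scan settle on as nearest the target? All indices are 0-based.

[0,15] -15+39=24 d=18 * → r--
[0,14] -15+30=15 d=9 * → r--
[0,13] -15+29=14 d=8 * → r--
[0,12] -15+16=1 d=5 * → l++
[1,12] -14+16=2 d=4 * → l++
[2,12] -13+16=3 d=3 * → l++
[3,12] -7+16=9 d=3 → r--
[3,11] -7+12=5 d=1 * → l++
[4,11] -1+12=11 d=5 → r--
[4,10] -1+11=10 d=4 → r--
[4,9] -1+10=9 d=3 → r--
[4,8] -1+9=8 d=2 → r--
[4,7] -1+7=6 d=0 * → stop

pair (-1, 7) with sum 6 (|Δ|=0)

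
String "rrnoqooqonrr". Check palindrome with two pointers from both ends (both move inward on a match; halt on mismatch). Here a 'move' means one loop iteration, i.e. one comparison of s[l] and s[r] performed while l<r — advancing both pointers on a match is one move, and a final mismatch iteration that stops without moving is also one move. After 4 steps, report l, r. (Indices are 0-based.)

[0,11] 'r'=='r' → l++,r--
[1,10] 'r'=='r' → l++,r--
[2,9] 'n'=='n' → l++,r--
[3,8] 'o'=='o' → l++,r--

l=4, r=7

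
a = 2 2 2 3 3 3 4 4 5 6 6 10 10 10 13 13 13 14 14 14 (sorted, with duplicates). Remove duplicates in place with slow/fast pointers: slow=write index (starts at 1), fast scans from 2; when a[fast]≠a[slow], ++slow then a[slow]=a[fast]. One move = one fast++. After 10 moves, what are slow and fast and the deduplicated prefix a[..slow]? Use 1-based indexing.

slow=1 fast=2: a[fast]=2=a[slow] dup, fast++
slow=1 fast=3: a[fast]=2=a[slow] dup, fast++
slow=1 fast=4: a[fast]=3≠a[slow]=2 write a[2]=3, slow++,fast++
slow=2 fast=5: a[fast]=3=a[slow] dup, fast++
slow=2 fast=6: a[fast]=3=a[slow] dup, fast++
slow=2 fast=7: a[fast]=4≠a[slow]=3 write a[3]=4, slow++,fast++
slow=3 fast=8: a[fast]=4=a[slow] dup, fast++
slow=3 fast=9: a[fast]=5≠a[slow]=4 write a[4]=5, slow++,fast++
slow=4 fast=10: a[fast]=6≠a[slow]=5 write a[5]=6, slow++,fast++
slow=5 fast=11: a[fast]=6=a[slow] dup, fast++

slow=5, fast=12, prefix=[2, 3, 4, 5, 6]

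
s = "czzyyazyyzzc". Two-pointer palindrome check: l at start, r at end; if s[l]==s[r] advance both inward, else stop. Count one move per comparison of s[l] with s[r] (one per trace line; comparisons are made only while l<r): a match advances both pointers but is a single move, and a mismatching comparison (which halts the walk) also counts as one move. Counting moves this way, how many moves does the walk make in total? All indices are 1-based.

[1,12] 'c'=='c' → l++,r--
[2,11] 'z'=='z' → l++,r--
[3,10] 'z'=='z' → l++,r--
[4,9] 'y'=='y' → l++,r--
[5,8] 'y'=='y' → l++,r--
[6,7] 'a'!='z' → stop

6 moves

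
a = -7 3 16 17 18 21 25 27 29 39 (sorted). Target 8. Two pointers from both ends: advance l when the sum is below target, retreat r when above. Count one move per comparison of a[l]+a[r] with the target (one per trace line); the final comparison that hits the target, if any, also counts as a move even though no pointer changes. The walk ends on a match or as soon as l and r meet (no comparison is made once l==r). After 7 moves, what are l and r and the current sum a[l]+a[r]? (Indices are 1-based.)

l=1, r=3, sum=9

l=1 r=10: -7+39=32 >8, r--
l=1 r=9: -7+29=22 >8, r--
l=1 r=8: -7+27=20 >8, r--
l=1 r=7: -7+25=18 >8, r--
l=1 r=6: -7+21=14 >8, r--
l=1 r=5: -7+18=11 >8, r--
l=1 r=4: -7+17=10 >8, r--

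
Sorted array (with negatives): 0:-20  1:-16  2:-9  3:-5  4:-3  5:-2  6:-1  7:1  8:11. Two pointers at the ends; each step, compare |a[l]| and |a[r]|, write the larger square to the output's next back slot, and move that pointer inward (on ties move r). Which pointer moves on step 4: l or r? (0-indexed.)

[0,8] |-20|>|11| out[8]=400 → l++
[1,8] |-16|>|11| out[7]=256 → l++
[2,8] |-9|<=|11| out[6]=121 → r--
[2,7] |-9|>|1| out[5]=81 → l++

l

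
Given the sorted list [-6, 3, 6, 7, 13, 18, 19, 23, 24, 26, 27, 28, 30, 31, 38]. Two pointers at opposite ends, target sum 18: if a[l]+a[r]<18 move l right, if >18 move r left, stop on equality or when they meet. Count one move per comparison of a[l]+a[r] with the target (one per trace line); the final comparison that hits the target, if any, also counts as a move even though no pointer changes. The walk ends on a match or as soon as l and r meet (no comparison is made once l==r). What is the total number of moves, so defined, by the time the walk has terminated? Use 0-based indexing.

7 moves

l=0 r=14: -6+38=32 >18, r--
l=0 r=13: -6+31=25 >18, r--
l=0 r=12: -6+30=24 >18, r--
l=0 r=11: -6+28=22 >18, r--
l=0 r=10: -6+27=21 >18, r--
l=0 r=9: -6+26=20 >18, r--
l=0 r=8: -6+24=18, found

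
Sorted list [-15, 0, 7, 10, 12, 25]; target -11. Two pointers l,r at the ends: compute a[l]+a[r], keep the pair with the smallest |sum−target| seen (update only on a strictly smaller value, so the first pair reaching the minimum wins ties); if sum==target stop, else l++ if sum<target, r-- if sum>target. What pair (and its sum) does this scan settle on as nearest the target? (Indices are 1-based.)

pair (-15, 7) with sum -8 (|Δ|=3)

l=1 r=6: -15+25=10 d=21 *, r--
l=1 r=5: -15+12=-3 d=8 *, r--
l=1 r=4: -15+10=-5 d=6 *, r--
l=1 r=3: -15+7=-8 d=3 *, r--
l=1 r=2: -15+0=-15 d=4, l++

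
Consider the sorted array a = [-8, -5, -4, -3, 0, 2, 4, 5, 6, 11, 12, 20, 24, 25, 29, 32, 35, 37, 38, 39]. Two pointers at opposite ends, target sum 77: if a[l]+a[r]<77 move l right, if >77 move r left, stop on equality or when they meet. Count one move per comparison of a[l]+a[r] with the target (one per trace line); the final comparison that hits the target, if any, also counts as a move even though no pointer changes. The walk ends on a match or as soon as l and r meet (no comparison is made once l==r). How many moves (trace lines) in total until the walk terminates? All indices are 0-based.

19 moves

l=0 r=19: -8+39=31 <77, l++
l=1 r=19: -5+39=34 <77, l++
l=2 r=19: -4+39=35 <77, l++
l=3 r=19: -3+39=36 <77, l++
l=4 r=19: 0+39=39 <77, l++
l=5 r=19: 2+39=41 <77, l++
l=6 r=19: 4+39=43 <77, l++
l=7 r=19: 5+39=44 <77, l++
l=8 r=19: 6+39=45 <77, l++
l=9 r=19: 11+39=50 <77, l++
l=10 r=19: 12+39=51 <77, l++
l=11 r=19: 20+39=59 <77, l++
l=12 r=19: 24+39=63 <77, l++
l=13 r=19: 25+39=64 <77, l++
l=14 r=19: 29+39=68 <77, l++
l=15 r=19: 32+39=71 <77, l++
l=16 r=19: 35+39=74 <77, l++
l=17 r=19: 37+39=76 <77, l++
l=18 r=19: 38+39=77, found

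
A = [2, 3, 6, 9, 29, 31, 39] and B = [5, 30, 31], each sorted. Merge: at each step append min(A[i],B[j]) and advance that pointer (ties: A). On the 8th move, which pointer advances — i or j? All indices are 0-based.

i

i=0 j=0: A[i]=2<=B[j]=5 take 2, i++
i=1 j=0: A[i]=3<=B[j]=5 take 3, i++
i=2 j=0: A[i]=6>B[j]=5 take 5, j++
i=2 j=1: A[i]=6<=B[j]=30 take 6, i++
i=3 j=1: A[i]=9<=B[j]=30 take 9, i++
i=4 j=1: A[i]=29<=B[j]=30 take 29, i++
i=5 j=1: A[i]=31>B[j]=30 take 30, j++
i=5 j=2: A[i]=31<=B[j]=31 take 31, i++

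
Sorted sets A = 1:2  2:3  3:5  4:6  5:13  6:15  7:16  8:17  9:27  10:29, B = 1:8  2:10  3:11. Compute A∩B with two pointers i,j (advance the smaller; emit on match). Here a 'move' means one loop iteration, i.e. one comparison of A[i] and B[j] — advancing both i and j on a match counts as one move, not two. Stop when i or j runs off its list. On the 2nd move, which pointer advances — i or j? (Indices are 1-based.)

[i=1,j=1] 2<8 → i++
[i=2,j=1] 3<8 → i++

i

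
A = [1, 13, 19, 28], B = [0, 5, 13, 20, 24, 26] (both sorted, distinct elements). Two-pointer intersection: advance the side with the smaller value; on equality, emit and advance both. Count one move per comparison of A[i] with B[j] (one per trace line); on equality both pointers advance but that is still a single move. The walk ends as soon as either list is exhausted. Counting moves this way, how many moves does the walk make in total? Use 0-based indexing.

8 moves

[i=0,j=0] 1>0 → j++
[i=0,j=1] 1<5 → i++
[i=1,j=1] 13>5 → j++
[i=1,j=2] 13==13 emit → i++,j++
[i=2,j=3] 19<20 → i++
[i=3,j=3] 28>20 → j++
[i=3,j=4] 28>24 → j++
[i=3,j=5] 28>26 → j++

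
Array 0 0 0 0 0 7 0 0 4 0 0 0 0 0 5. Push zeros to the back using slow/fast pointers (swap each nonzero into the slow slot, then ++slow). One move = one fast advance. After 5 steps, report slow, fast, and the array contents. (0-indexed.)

slow=0, fast=5, a=[0, 0, 0, 0, 0, 7, 0, 0, 4, 0, 0, 0, 0, 0, 5]

slow=0 fast=0: a[fast]=0, fast++
slow=0 fast=1: a[fast]=0, fast++
slow=0 fast=2: a[fast]=0, fast++
slow=0 fast=3: a[fast]=0, fast++
slow=0 fast=4: a[fast]=0, fast++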